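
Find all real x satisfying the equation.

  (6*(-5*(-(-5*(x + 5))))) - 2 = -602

Step 1. [(6*(-5*(-(-5*(x + 5))))) - 2 = -602] 2 comes off first (add 2) ⇒ sub: 6*(-5*(-(-5*(x + 5)))) = -600.
Step 2. [6*(-5*(-(-5*(x + 5)))) = -600] 6 out front; divide by 6 ⇒ div: -5*(-(-5*(x + 5))) = -100.
Step 3. [-5*(-(-5*(x + 5))) = -100] leading coefficient -5: divide by -5 ⇒ div: -(-5*(x + 5)) = 20.
Step 4. [-(-5*(x + 5)) = 20] flip signs both sides ⇒ neg: -5*(x + 5) = -20.
Step 5. [-5*(x + 5) = -20] divide by the outer -5 ⇒ div: x + 5 = 4.
Step 6. [x + 5 = 4] the outer +5 inverts by subtracting 5 ⇒ sub: x = -1.

Answer: x ∈ {-1}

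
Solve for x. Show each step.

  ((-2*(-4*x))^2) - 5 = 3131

Step 1. [((-2*(-4*x))^2) - 5 = 3131] 5 comes off first (add 5). So sub: (-2*(-4*x))^2 = 3136.
Step 2. [(-2*(-4*x))^2 = 3136] LHS squared, RHS 3136 ≥ 0: apply √ (±). So sqrt: -2*(-4*x) = 56 or -56.
Step 3. [-2*(-4*x) = 56 or -56] -2 out front; divide by -2. So div: -4*x = -28 or 28.
Step 4. [-4*x = -28 or 28] leading coefficient -4: divide by -4 ⇒ div: x = 7 or -7.

Answer: x ∈ {-7, 7}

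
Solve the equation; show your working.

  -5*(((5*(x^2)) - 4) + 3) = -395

Step 1. [-5*(((5*(x^2)) - 4) + 3) = -395] LHS = -5·(…); ÷-5 both sides, so div: ((5*(x^2)) - 4) + 3 = 79.
Step 2. [((5*(x^2)) - 4) + 3 = 79] peel the +3: subtract 3 from each side ⇒ sub: (5*(x^2)) - 4 = 76.
Step 3. [(5*(x^2)) - 4 = 76] -4 is outermost — add 4 both sides, so sub: 5*(x^2) = 80.
Step 4. [5*(x^2) = 80] leading coefficient 5: divide by 5 ⇒ div: x^2 = 16.
Step 5. [x^2 = 16] √ both sides: 16 ≥ 0 gives two branches, so sqrt: x = 4 or -4.

Answer: x ∈ {-4, 4}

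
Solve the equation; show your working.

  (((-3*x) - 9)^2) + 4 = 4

Step 1. [(((-3*x) - 9)^2) + 4 = 4] subtract 4: x sits inside (… + 4). So sub: ((-3*x) - 9)^2 = 0.
Step 2. [((-3*x) - 9)^2 = 0] 0 ≥ 0, LHS is (·)² — take ±√, so sqrt: (-3*x) - 9 = 0.
Step 3. [(-3*x) - 9 = 0] peel the -9: add 9 from each side ⇒ sub: -3*x = 9.
Step 4. [-3*x = 9] LHS = -3·(…); ÷-3 both sides ⇒ div: x = -3.

Answer: x ∈ {-3}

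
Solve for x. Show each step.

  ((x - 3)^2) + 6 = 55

Step 1. [((x - 3)^2) + 6 = 55] the outer +6 inverts by subtracting 6, so sub: (x - 3)^2 = 49.
Step 2. [(x - 3)^2 = 49] LHS squared, RHS 49 ≥ 0: apply √ (±). So sqrt: x - 3 = 7 or -7.
Step 3. [x - 3 = 7 or -7] 3 comes off first (add 3). So sub: x = 10 or -4.

Answer: x ∈ {-4, 10}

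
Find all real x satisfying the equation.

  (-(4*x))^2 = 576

Step 1. [(-(4*x))^2 = 576] 576 ≥ 0, LHS is (·)² — take ±√ ⇒ sqrt: -(4*x) = 24 or -24.
Step 2. [-(4*x) = 24 or -24] leading − — multiply by −1. So neg: 4*x = -24 or 24.
Step 3. [4*x = -24 or 24] 4·(inner) — divide through by 4. So div: x = -6 or 6.

Answer: x ∈ {-6, 6}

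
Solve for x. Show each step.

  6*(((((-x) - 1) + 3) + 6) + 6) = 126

Step 1. [6*(((((-x) - 1) + 3) + 6) + 6) = 126] LHS = 6·(…); ÷6 both sides, so div: ((((-x) - 1) + 3) + 6) + 6 = 21.
Step 2. [((((-x) - 1) + 3) + 6) + 6 = 21] 6 comes off first (subtract 6) ⇒ sub: (((-x) - 1) + 3) + 6 = 15.
Step 3. [(((-x) - 1) + 3) + 6 = 15] peel the +6: subtract 6 from each side ⇒ sub: ((-x) - 1) + 3 = 9.
Step 4. [((-x) - 1) + 3 = 9] peel the +3: subtract 3 from each side ⇒ sub: (-x) - 1 = 6.
Step 5. [(-x) - 1 = 6] 1 comes off first (add 1). So sub: -x = 7.
Step 6. [-x = 7] leading − — multiply by −1, so neg: x = -7.

Answer: x ∈ {-7}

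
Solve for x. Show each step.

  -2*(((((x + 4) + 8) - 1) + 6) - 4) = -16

Step 1. [-2*(((((x + 4) + 8) - 1) + 6) - 4) = -16] -2 out front; divide by -2 ⇒ div: ((((x + 4) + 8) - 1) + 6) - 4 = 8.
Step 2. [((((x + 4) + 8) - 1) + 6) - 4 = 8] add 4: x sits inside (… - 4). So sub: (((x + 4) + 8) - 1) + 6 = 12.
Step 3. [(((x + 4) + 8) - 1) + 6 = 12] peel the +6: subtract 6 from each side, so sub: ((x + 4) + 8) - 1 = 6.
Step 4. [((x + 4) + 8) - 1 = 6] 1 comes off first (add 1). So sub: (x + 4) + 8 = 7.
Step 5. [(x + 4) + 8 = 7] the outer +8 inverts by subtracting 8 ⇒ sub: x + 4 = -1.
Step 6. [x + 4 = -1] subtract 4: x sits inside (… + 4). So sub: x = -5.

Answer: x ∈ {-5}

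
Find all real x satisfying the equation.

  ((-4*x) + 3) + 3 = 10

Step 1. [((-4*x) + 3) + 3 = 10] the outer +3 inverts by subtracting 3, so sub: (-4*x) + 3 = 7.
Step 2. [(-4*x) + 3 = 7] subtract 3: x sits inside (… + 3). So sub: -4*x = 4.
Step 3. [-4*x = 4] divide by the outer -4. So div: x = -1.

Answer: x ∈ {-1}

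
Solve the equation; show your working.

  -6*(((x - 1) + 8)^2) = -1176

Step 1. [-6*(((x - 1) + 8)^2) = -1176] -6·(inner) — divide through by -6, so div: ((x - 1) + 8)^2 = 196.
Step 2. [((x - 1) + 8)^2 = 196] LHS squared, RHS 196 ≥ 0: apply √ (±), so sqrt: (x - 1) + 8 = 14 or -14.
Step 3. [(x - 1) + 8 = 14 or -14] subtract 8: x sits inside (… + 8). So sub: x - 1 = 6 or -22.
Step 4. [x - 1 = 6 or -22] add 1: x sits inside (… - 1), so sub: x = 7 or -21.

Answer: x ∈ {-21, 7}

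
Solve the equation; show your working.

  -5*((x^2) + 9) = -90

Step 1. [-5*((x^2) + 9) = -90] -5·(inner) — divide through by -5, so div: (x^2) + 9 = 18.
Step 2. [(x^2) + 9 = 18] peel the +9: subtract 9 from each side, so sub: x^2 = 9.
Step 3. [x^2 = 9] LHS squared, RHS 9 ≥ 0: apply √ (±) ⇒ sqrt: x = 3 or -3.

Answer: x ∈ {-3, 3}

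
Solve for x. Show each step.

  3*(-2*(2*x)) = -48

Step 1. [3*(-2*(2*x)) = -48] 3 out front; divide by 3. So div: -2*(2*x) = -16.
Step 2. [-2*(2*x) = -16] divide by the outer -2. So div: 2*x = 8.
Step 3. [2*x = 8] LHS = 2·(…); ÷2 both sides ⇒ div: x = 4.

Answer: x ∈ {4}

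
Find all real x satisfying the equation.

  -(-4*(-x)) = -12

Step 1. [-(-4*(-x)) = -12] leading − — multiply by −1 ⇒ neg: -4*(-x) = 12.
Step 2. [-4*(-x) = 12] divide by the outer -4 ⇒ div: -x = -3.
Step 3. [-x = -3] leading − — multiply by −1. So neg: x = 3.

Answer: x ∈ {3}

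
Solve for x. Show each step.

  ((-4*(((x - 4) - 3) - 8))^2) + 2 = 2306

Step 1. [((-4*(((x - 4) - 3) - 8))^2) + 2 = 2306] 2 comes off first (subtract 2). So sub: (-4*(((x - 4) - 3) - 8))^2 = 2304.
Step 2. [(-4*(((x - 4) - 3) - 8))^2 = 2304] √ both sides: 2304 ≥ 0 gives two branches, so sqrt: -4*(((x - 4) - 3) - 8) = 48 or -48.
Step 3. [-4*(((x - 4) - 3) - 8) = 48 or -48] -4·(inner) — divide through by -4, so div: ((x - 4) - 3) - 8 = -12 or 12.
Step 4. [((x - 4) - 3) - 8 = -12 or 12] add 8: x sits inside (… - 8), so sub: (x - 4) - 3 = -4 or 20.
Step 5. [(x - 4) - 3 = -4 or 20] add 3: x sits inside (… - 3). So sub: x - 4 = -1 or 23.
Step 6. [x - 4 = -1 or 23] the outer -4 inverts by adding 4. So sub: x = 3 or 27.

Answer: x ∈ {3, 27}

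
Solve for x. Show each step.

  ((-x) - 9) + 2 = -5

Step 1. [((-x) - 9) + 2 = -5] peel the +2: subtract 2 from each side. So sub: (-x) - 9 = -7.
Step 2. [(-x) - 9 = -7] -9 is outermost — add 9 both sides ⇒ sub: -x = 2.
Step 3. [-x = 2] LHS negated; negate both sides ⇒ neg: x = -2.

Answer: x ∈ {-2}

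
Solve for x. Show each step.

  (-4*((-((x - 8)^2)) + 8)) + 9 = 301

Step 1. [(-4*((-((x - 8)^2)) + 8)) + 9 = 301] peel the +9: subtract 9 from each side ⇒ sub: -4*((-((x - 8)^2)) + 8) = 292.
Step 2. [-4*((-((x - 8)^2)) + 8) = 292] leading coefficient -4: divide by -4, so div: (-((x - 8)^2)) + 8 = -73.
Step 3. [(-((x - 8)^2)) + 8 = -73] subtract 8: x sits inside (… + 8). So sub: -((x - 8)^2) = -81.
Step 4. [-((x - 8)^2) = -81] flip signs both sides, so neg: (x - 8)^2 = 81.
Step 5. [(x - 8)^2 = 81] √ both sides: 81 ≥ 0 gives two branches, so sqrt: x - 8 = 9 or -9.
Step 6. [x - 8 = 9 or -9] add 8: x sits inside (… - 8). So sub: x = 17 or -1.

Answer: x ∈ {-1, 17}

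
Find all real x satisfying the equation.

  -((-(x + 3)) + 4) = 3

Step 1. [-((-(x + 3)) + 4) = 3] LHS negated; negate both sides ⇒ neg: (-(x + 3)) + 4 = -3.
Step 2. [(-(x + 3)) + 4 = -3] subtract 4: x sits inside (… + 4) ⇒ sub: -(x + 3) = -7.
Step 3. [-(x + 3) = -7] flip signs both sides ⇒ neg: x + 3 = 7.
Step 4. [x + 3 = 7] +3 is outermost — subtract 3 both sides. So sub: x = 4.

Answer: x ∈ {4}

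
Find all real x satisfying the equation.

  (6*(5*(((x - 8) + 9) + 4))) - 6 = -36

Step 1. [(6*(5*(((x - 8) + 9) + 4))) - 6 = -36] 6 | LHS and 6 | -36: pull 6 out, so factor: (5*(((x - 8) + 9) + 4)) - 1 = -6.
Step 2. [(5*(((x - 8) + 9) + 4)) - 1 = -6] peel the -1: add 1 from each side, so sub: 5*(((x - 8) + 9) + 4) = -5.
Step 3. [5*(((x - 8) + 9) + 4) = -5] LHS = 5·(…); ÷5 both sides, so div: ((x - 8) + 9) + 4 = -1.
Step 4. [((x - 8) + 9) + 4 = -1] 4 comes off first (subtract 4), so sub: (x - 8) + 9 = -5.
Step 5. [(x - 8) + 9 = -5] +9 is outermost — subtract 9 both sides, so sub: x - 8 = -14.
Step 6. [x - 8 = -14] peel the -8: add 8 from each side ⇒ sub: x = -6.

Answer: x ∈ {-6}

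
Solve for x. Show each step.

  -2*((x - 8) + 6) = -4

Step 1. [-2*((x - 8) + 6) = -4] leading coefficient -2: divide by -2, so div: (x - 8) + 6 = 2.
Step 2. [(x - 8) + 6 = 2] +6 is outermost — subtract 6 both sides. So sub: x - 8 = -4.
Step 3. [x - 8 = -4] the outer -8 inverts by adding 8 ⇒ sub: x = 4.

Answer: x ∈ {4}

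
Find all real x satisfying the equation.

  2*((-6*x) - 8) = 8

Step 1. [2*((-6*x) - 8) = 8] LHS = 2·(…); ÷2 both sides, so div: (-6*x) - 8 = 4.
Step 2. [(-6*x) - 8 = 4] add 8: x sits inside (… - 8). So sub: -6*x = 12.
Step 3. [-6*x = 12] LHS = -6·(…); ÷-6 both sides, so div: x = -2.

Answer: x ∈ {-2}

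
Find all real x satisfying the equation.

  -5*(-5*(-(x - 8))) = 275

Step 1. [-5*(-5*(-(x - 8))) = 275] leading coefficient -5: divide by -5 ⇒ div: -5*(-(x - 8)) = -55.
Step 2. [-5*(-(x - 8)) = -55] divide by the outer -5, so div: -(x - 8) = 11.
Step 3. [-(x - 8) = 11] LHS negated; negate both sides, so neg: x - 8 = -11.
Step 4. [x - 8 = -11] the outer -8 inverts by adding 8. So sub: x = -3.

Answer: x ∈ {-3}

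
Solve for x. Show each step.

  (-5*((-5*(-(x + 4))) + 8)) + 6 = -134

Step 1. [(-5*((-5*(-(x + 4))) + 8)) + 6 = -134] peel the +6: subtract 6 from each side ⇒ sub: -5*((-5*(-(x + 4))) + 8) = -140.
Step 2. [-5*((-5*(-(x + 4))) + 8) = -140] divide by the outer -5. So div: (-5*(-(x + 4))) + 8 = 28.
Step 3. [(-5*(-(x + 4))) + 8 = 28] the outer +8 inverts by subtracting 8, so sub: -5*(-(x + 4)) = 20.
Step 4. [-5*(-(x + 4)) = 20] -5 out front; divide by -5, so div: -(x + 4) = -4.
Step 5. [-(x + 4) = -4] flip signs both sides, so neg: x + 4 = 4.
Step 6. [x + 4 = 4] 4 comes off first (subtract 4). So sub: x = 0.

Answer: x ∈ {0}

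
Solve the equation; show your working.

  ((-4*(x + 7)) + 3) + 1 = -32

Step 1. [((-4*(x + 7)) + 3) + 1 = -32] peel the +1: subtract 1 from each side, so sub: (-4*(x + 7)) + 3 = -33.
Step 2. [(-4*(x + 7)) + 3 = -33] the outer +3 inverts by subtracting 3 ⇒ sub: -4*(x + 7) = -36.
Step 3. [-4*(x + 7) = -36] LHS = -4·(…); ÷-4 both sides. So div: x + 7 = 9.
Step 4. [x + 7 = 9] +7 is outermost — subtract 7 both sides ⇒ sub: x = 2.

Answer: x ∈ {2}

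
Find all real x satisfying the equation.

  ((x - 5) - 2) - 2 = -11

Step 1. [((x - 5) - 2) - 2 = -11] 2 comes off first (add 2) ⇒ sub: (x - 5) - 2 = -9.
Step 2. [(x - 5) - 2 = -9] -2 is outermost — add 2 both sides ⇒ sub: x - 5 = -7.
Step 3. [x - 5 = -7] -5 is outermost — add 5 both sides ⇒ sub: x = -2.

Answer: x ∈ {-2}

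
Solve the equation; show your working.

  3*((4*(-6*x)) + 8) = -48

Step 1. [3*((4*(-6*x)) + 8) = -48] divide by the outer 3. So div: (4*(-6*x)) + 8 = -16.
Step 2. [(4*(-6*x)) + 8 = -16] common factor 4 (LHS and -16) — divide through. So factor: (-6*x) + 2 = -4.
Step 3. [(-6*x) + 2 = -4] peel the +2: subtract 2 from each side ⇒ sub: -6*x = -6.
Step 4. [-6*x = -6] leading coefficient -6: divide by -6 ⇒ div: x = 1.

Answer: x ∈ {1}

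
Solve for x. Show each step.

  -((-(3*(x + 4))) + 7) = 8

Step 1. [-((-(3*(x + 4))) + 7) = 8] leading − — multiply by −1. So neg: (-(3*(x + 4))) + 7 = -8.
Step 2. [(-(3*(x + 4))) + 7 = -8] the outer +7 inverts by subtracting 7 ⇒ sub: -(3*(x + 4)) = -15.
Step 3. [-(3*(x + 4)) = -15] flip signs both sides ⇒ neg: 3*(x + 4) = 15.
Step 4. [3*(x + 4) = 15] divide by the outer 3. So div: x + 4 = 5.
Step 5. [x + 4 = 5] the outer +4 inverts by subtracting 4 ⇒ sub: x = 1.

Answer: x ∈ {1}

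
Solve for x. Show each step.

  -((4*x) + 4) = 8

Step 1. [-((4*x) + 4) = 8] leading − — multiply by −1. So neg: (4*x) + 4 = -8.
Step 2. [(4*x) + 4 = -8] the outer +4 inverts by subtracting 4 ⇒ sub: 4*x = -12.
Step 3. [4*x = -12] leading coefficient 4: divide by 4. So div: x = -3.

Answer: x ∈ {-3}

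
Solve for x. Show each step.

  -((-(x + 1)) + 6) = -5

Step 1. [-((-(x + 1)) + 6) = -5] LHS negated; negate both sides ⇒ neg: (-(x + 1)) + 6 = 5.
Step 2. [(-(x + 1)) + 6 = 5] 6 comes off first (subtract 6) ⇒ sub: -(x + 1) = -1.
Step 3. [-(x + 1) = -1] LHS negated; negate both sides, so neg: x + 1 = 1.
Step 4. [x + 1 = 1] 1 comes off first (subtract 1), so sub: x = 0.

Answer: x ∈ {0}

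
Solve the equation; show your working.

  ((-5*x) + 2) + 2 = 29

Step 1. [((-5*x) + 2) + 2 = 29] +2 is outermost — subtract 2 both sides. So sub: (-5*x) + 2 = 27.
Step 2. [(-5*x) + 2 = 27] subtract 2: x sits inside (… + 2). So sub: -5*x = 25.
Step 3. [-5*x = 25] divide by the outer -5, so div: x = -5.

Answer: x ∈ {-5}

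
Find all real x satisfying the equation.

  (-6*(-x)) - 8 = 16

Step 1. [(-6*(-x)) - 8 = 16] 8 comes off first (add 8). So sub: -6*(-x) = 24.
Step 2. [-6*(-x) = 24] leading coefficient -6: divide by -6. So div: -x = -4.
Step 3. [-x = -4] flip signs both sides. So neg: x = 4.

Answer: x ∈ {4}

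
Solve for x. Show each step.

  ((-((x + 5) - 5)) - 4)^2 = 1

Step 1. [((-((x + 5) - 5)) - 4)^2 = 1] LHS squared, RHS 1 ≥ 0: apply √ (±), so sqrt: (-((x + 5) - 5)) - 4 = 1 or -1.
Step 2. [(-((x + 5) - 5)) - 4 = 1 or -1] peel the -4: add 4 from each side, so sub: -((x + 5) - 5) = 5 or 3.
Step 3. [-((x + 5) - 5) = 5 or 3] LHS negated; negate both sides ⇒ neg: (x + 5) - 5 = -5 or -3.
Step 4. [(x + 5) - 5 = -5 or -3] the outer -5 inverts by adding 5. So sub: x + 5 = 0 or 2.
Step 5. [x + 5 = 0 or 2] +5 is outermost — subtract 5 both sides. So sub: x = -5 or -3.

Answer: x ∈ {-5, -3}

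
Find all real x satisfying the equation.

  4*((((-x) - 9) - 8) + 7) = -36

Step 1. [4*((((-x) - 9) - 8) + 7) = -36] 4·(inner) — divide through by 4. So div: (((-x) - 9) - 8) + 7 = -9.
Step 2. [(((-x) - 9) - 8) + 7 = -9] subtract 7: x sits inside (… + 7), so sub: ((-x) - 9) - 8 = -16.
Step 3. [((-x) - 9) - 8 = -16] the outer -8 inverts by adding 8 ⇒ sub: (-x) - 9 = -8.
Step 4. [(-x) - 9 = -8] peel the -9: add 9 from each side ⇒ sub: -x = 1.
Step 5. [-x = 1] flip signs both sides, so neg: x = -1.

Answer: x ∈ {-1}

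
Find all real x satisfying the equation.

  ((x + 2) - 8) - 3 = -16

Step 1. [((x + 2) - 8) - 3 = -16] 3 comes off first (add 3), so sub: (x + 2) - 8 = -13.
Step 2. [(x + 2) - 8 = -13] add 8: x sits inside (… - 8), so sub: x + 2 = -5.
Step 3. [x + 2 = -5] peel the +2: subtract 2 from each side, so sub: x = -7.

Answer: x ∈ {-7}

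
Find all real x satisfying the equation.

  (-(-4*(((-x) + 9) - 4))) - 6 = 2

Step 1. [(-(-4*(((-x) + 9) - 4))) - 6 = 2] add 6: x sits inside (… - 6). So sub: -(-4*(((-x) + 9) - 4)) = 8.
Step 2. [-(-4*(((-x) + 9) - 4)) = 8] LHS negated; negate both sides, so neg: -4*(((-x) + 9) - 4) = -8.
Step 3. [-4*(((-x) + 9) - 4) = -8] leading coefficient -4: divide by -4, so div: ((-x) + 9) - 4 = 2.
Step 4. [((-x) + 9) - 4 = 2] add 4: x sits inside (… - 4), so sub: (-x) + 9 = 6.
Step 5. [(-x) + 9 = 6] subtract 9: x sits inside (… + 9) ⇒ sub: -x = -3.
Step 6. [-x = -3] leading − — multiply by −1, so neg: x = 3.

Answer: x ∈ {3}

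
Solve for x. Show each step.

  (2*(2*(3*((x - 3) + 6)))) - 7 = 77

Step 1. [(2*(2*(3*((x - 3) + 6)))) - 7 = 77] 7 comes off first (add 7), so sub: 2*(2*(3*((x - 3) + 6))) = 84.
Step 2. [2*(2*(3*((x - 3) + 6))) = 84] divide by the outer 2. So div: 2*(3*((x - 3) + 6)) = 42.
Step 3. [2*(3*((x - 3) + 6)) = 42] 2 out front; divide by 2, so div: 3*((x - 3) + 6) = 21.
Step 4. [3*((x - 3) + 6) = 21] LHS = 3·(…); ÷3 both sides ⇒ div: (x - 3) + 6 = 7.
Step 5. [(x - 3) + 6 = 7] peel the +6: subtract 6 from each side ⇒ sub: x - 3 = 1.
Step 6. [x - 3 = 1] 3 comes off first (add 3). So sub: x = 4.

Answer: x ∈ {4}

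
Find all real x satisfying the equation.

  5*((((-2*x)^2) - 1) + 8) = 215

Step 1. [5*((((-2*x)^2) - 1) + 8) = 215] LHS = 5·(…); ÷5 both sides. So div: (((-2*x)^2) - 1) + 8 = 43.
Step 2. [(((-2*x)^2) - 1) + 8 = 43] the outer +8 inverts by subtracting 8 ⇒ sub: ((-2*x)^2) - 1 = 35.
Step 3. [((-2*x)^2) - 1 = 35] peel the -1: add 1 from each side, so sub: (-2*x)^2 = 36.
Step 4. [(-2*x)^2 = 36] √ both sides: 36 ≥ 0 gives two branches. So sqrt: -2*x = 6 or -6.
Step 5. [-2*x = 6 or -6] leading coefficient -2: divide by -2 ⇒ div: x = -3 or 3.

Answer: x ∈ {-3, 3}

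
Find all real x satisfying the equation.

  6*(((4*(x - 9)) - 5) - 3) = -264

Step 1. [6*(((4*(x - 9)) - 5) - 3) = -264] leading coefficient 6: divide by 6. So div: ((4*(x - 9)) - 5) - 3 = -44.
Step 2. [((4*(x - 9)) - 5) - 3 = -44] peel the -3: add 3 from each side, so sub: (4*(x - 9)) - 5 = -41.
Step 3. [(4*(x - 9)) - 5 = -41] add 5: x sits inside (… - 5), so sub: 4*(x - 9) = -36.
Step 4. [4*(x - 9) = -36] 4 out front; divide by 4, so div: x - 9 = -9.
Step 5. [x - 9 = -9] the outer -9 inverts by adding 9, so sub: x = 0.

Answer: x ∈ {0}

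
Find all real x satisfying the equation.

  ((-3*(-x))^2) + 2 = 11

Step 1. [((-3*(-x))^2) + 2 = 11] subtract 2: x sits inside (… + 2). So sub: (-3*(-x))^2 = 9.
Step 2. [(-3*(-x))^2 = 9] √ both sides: 9 ≥ 0 gives two branches. So sqrt: -3*(-x) = 3 or -3.
Step 3. [-3*(-x) = 3 or -3] LHS = -3·(…); ÷-3 both sides, so div: -x = -1 or 1.
Step 4. [-x = -1 or 1] flip signs both sides. So neg: x = 1 or -1.

Answer: x ∈ {-1, 1}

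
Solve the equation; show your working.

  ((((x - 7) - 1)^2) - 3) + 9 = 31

Step 1. [((((x - 7) - 1)^2) - 3) + 9 = 31] subtract 9: x sits inside (… + 9) ⇒ sub: (((x - 7) - 1)^2) - 3 = 22.
Step 2. [(((x - 7) - 1)^2) - 3 = 22] the outer -3 inverts by adding 3 ⇒ sub: ((x - 7) - 1)^2 = 25.
Step 3. [((x - 7) - 1)^2 = 25] 25 ≥ 0, LHS is (·)² — take ±√. So sqrt: (x - 7) - 1 = 5 or -5.
Step 4. [(x - 7) - 1 = 5 or -5] add 1: x sits inside (… - 1), so sub: x - 7 = 6 or -4.
Step 5. [x - 7 = 6 or -4] peel the -7: add 7 from each side, so sub: x = 13 or 3.

Answer: x ∈ {3, 13}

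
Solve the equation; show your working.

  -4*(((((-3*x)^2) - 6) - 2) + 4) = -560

Step 1. [-4*(((((-3*x)^2) - 6) - 2) + 4) = -560] LHS = -4·(…); ÷-4 both sides, so div: ((((-3*x)^2) - 6) - 2) + 4 = 140.
Step 2. [((((-3*x)^2) - 6) - 2) + 4 = 140] +4 is outermost — subtract 4 both sides, so sub: (((-3*x)^2) - 6) - 2 = 136.
Step 3. [(((-3*x)^2) - 6) - 2 = 136] add 2: x sits inside (… - 2), so sub: ((-3*x)^2) - 6 = 138.
Step 4. [((-3*x)^2) - 6 = 138] the outer -6 inverts by adding 6 ⇒ sub: (-3*x)^2 = 144.
Step 5. [(-3*x)^2 = 144] 144 ≥ 0, LHS is (·)² — take ±√, so sqrt: -3*x = 12 or -12.
Step 6. [-3*x = 12 or -12] -3 out front; divide by -3. So div: x = -4 or 4.

Answer: x ∈ {-4, 4}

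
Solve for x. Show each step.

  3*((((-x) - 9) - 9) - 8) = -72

Step 1. [3*((((-x) - 9) - 9) - 8) = -72] 3·(inner) — divide through by 3 ⇒ div: (((-x) - 9) - 9) - 8 = -24.
Step 2. [(((-x) - 9) - 9) - 8 = -24] peel the -8: add 8 from each side, so sub: ((-x) - 9) - 9 = -16.
Step 3. [((-x) - 9) - 9 = -16] -9 is outermost — add 9 both sides. So sub: (-x) - 9 = -7.
Step 4. [(-x) - 9 = -7] -9 is outermost — add 9 both sides, so sub: -x = 2.
Step 5. [-x = 2] LHS negated; negate both sides ⇒ neg: x = -2.

Answer: x ∈ {-2}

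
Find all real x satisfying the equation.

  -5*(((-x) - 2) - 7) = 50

Step 1. [-5*(((-x) - 2) - 7) = 50] divide by the outer -5 ⇒ div: ((-x) - 2) - 7 = -10.
Step 2. [((-x) - 2) - 7 = -10] -7 is outermost — add 7 both sides. So sub: (-x) - 2 = -3.
Step 3. [(-x) - 2 = -3] the outer -2 inverts by adding 2. So sub: -x = -1.
Step 4. [-x = -1] flip signs both sides, so neg: x = 1.

Answer: x ∈ {1}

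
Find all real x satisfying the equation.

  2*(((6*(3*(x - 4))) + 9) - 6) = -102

Step 1. [2*(((6*(3*(x - 4))) + 9) - 6) = -102] 2·(inner) — divide through by 2, so div: ((6*(3*(x - 4))) + 9) - 6 = -51.
Step 2. [((6*(3*(x - 4))) + 9) - 6 = -51] peel the -6: add 6 from each side ⇒ sub: (6*(3*(x - 4))) + 9 = -45.
Step 3. [(6*(3*(x - 4))) + 9 = -45] subtract 9: x sits inside (… + 9), so sub: 6*(3*(x - 4)) = -54.
Step 4. [6*(3*(x - 4)) = -54] leading coefficient 6: divide by 6, so div: 3*(x - 4) = -9.
Step 5. [3*(x - 4) = -9] 3 out front; divide by 3, so div: x - 4 = -3.
Step 6. [x - 4 = -3] add 4: x sits inside (… - 4). So sub: x = 1.

Answer: x ∈ {1}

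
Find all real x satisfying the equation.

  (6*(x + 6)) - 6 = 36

Step 1. [(6*(x + 6)) - 6 = 36] add 6: x sits inside (… - 6). So sub: 6*(x + 6) = 42.
Step 2. [6*(x + 6) = 42] 6·(inner) — divide through by 6, so div: x + 6 = 7.
Step 3. [x + 6 = 7] peel the +6: subtract 6 from each side. So sub: x = 1.

Answer: x ∈ {1}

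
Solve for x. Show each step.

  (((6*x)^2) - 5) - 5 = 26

Step 1. [(((6*x)^2) - 5) - 5 = 26] the outer -5 inverts by adding 5, so sub: ((6*x)^2) - 5 = 31.
Step 2. [((6*x)^2) - 5 = 31] 5 comes off first (add 5). So sub: (6*x)^2 = 36.
Step 3. [(6*x)^2 = 36] √ both sides: 36 ≥ 0 gives two branches. So sqrt: 6*x = 6 or -6.
Step 4. [6*x = 6 or -6] LHS = 6·(…); ÷6 both sides ⇒ div: x = 1 or -1.

Answer: x ∈ {-1, 1}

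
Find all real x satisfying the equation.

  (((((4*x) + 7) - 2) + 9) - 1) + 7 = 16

Step 1. [(((((4*x) + 7) - 2) + 9) - 1) + 7 = 16] subtract 7: x sits inside (… + 7). So sub: ((((4*x) + 7) - 2) + 9) - 1 = 9.
Step 2. [((((4*x) + 7) - 2) + 9) - 1 = 9] 1 comes off first (add 1). So sub: (((4*x) + 7) - 2) + 9 = 10.
Step 3. [(((4*x) + 7) - 2) + 9 = 10] 9 comes off first (subtract 9) ⇒ sub: ((4*x) + 7) - 2 = 1.
Step 4. [((4*x) + 7) - 2 = 1] -2 is outermost — add 2 both sides ⇒ sub: (4*x) + 7 = 3.
Step 5. [(4*x) + 7 = 3] +7 is outermost — subtract 7 both sides ⇒ sub: 4*x = -4.
Step 6. [4*x = -4] LHS = 4·(…); ÷4 both sides. So div: x = -1.

Answer: x ∈ {-1}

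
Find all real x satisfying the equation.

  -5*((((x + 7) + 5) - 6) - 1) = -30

Step 1. [-5*((((x + 7) + 5) - 6) - 1) = -30] LHS = -5·(…); ÷-5 both sides, so div: (((x + 7) + 5) - 6) - 1 = 6.
Step 2. [(((x + 7) + 5) - 6) - 1 = 6] add 1: x sits inside (… - 1), so sub: ((x + 7) + 5) - 6 = 7.
Step 3. [((x + 7) + 5) - 6 = 7] add 6: x sits inside (… - 6) ⇒ sub: (x + 7) + 5 = 13.
Step 4. [(x + 7) + 5 = 13] 5 comes off first (subtract 5), so sub: x + 7 = 8.
Step 5. [x + 7 = 8] +7 is outermost — subtract 7 both sides ⇒ sub: x = 1.

Answer: x ∈ {1}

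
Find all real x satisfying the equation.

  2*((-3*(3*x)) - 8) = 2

Step 1. [2*((-3*(3*x)) - 8) = 2] 2 out front; divide by 2 ⇒ div: (-3*(3*x)) - 8 = 1.
Step 2. [(-3*(3*x)) - 8 = 1] -8 is outermost — add 8 both sides. So sub: -3*(3*x) = 9.
Step 3. [-3*(3*x) = 9] LHS = -3·(…); ÷-3 both sides. So div: 3*x = -3.
Step 4. [3*x = -3] 3·(inner) — divide through by 3, so div: x = -1.

Answer: x ∈ {-1}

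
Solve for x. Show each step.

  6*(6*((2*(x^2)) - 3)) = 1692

Step 1. [6*(6*((2*(x^2)) - 3)) = 1692] divide by the outer 6. So div: 6*((2*(x^2)) - 3) = 282.
Step 2. [6*((2*(x^2)) - 3) = 282] LHS = 6·(…); ÷6 both sides, so div: (2*(x^2)) - 3 = 47.
Step 3. [(2*(x^2)) - 3 = 47] 3 comes off first (add 3). So sub: 2*(x^2) = 50.
Step 4. [2*(x^2) = 50] 2·(inner) — divide through by 2. So div: x^2 = 25.
Step 5. [x^2 = 25] √ both sides: 25 ≥ 0 gives two branches, so sqrt: x = 5 or -5.

Answer: x ∈ {-5, 5}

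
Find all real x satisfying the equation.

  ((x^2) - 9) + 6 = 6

Step 1. [((x^2) - 9) + 6 = 6] peel the +6: subtract 6 from each side, so sub: (x^2) - 9 = 0.
Step 2. [(x^2) - 9 = 0] add 9: x sits inside (… - 9). So sub: x^2 = 9.
Step 3. [x^2 = 9] LHS squared, RHS 9 ≥ 0: apply √ (±). So sqrt: x = 3 or -3.

Answer: x ∈ {-3, 3}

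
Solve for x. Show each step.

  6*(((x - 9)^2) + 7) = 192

Step 1. [6*(((x - 9)^2) + 7) = 192] LHS = 6·(…); ÷6 both sides ⇒ div: ((x - 9)^2) + 7 = 32.
Step 2. [((x - 9)^2) + 7 = 32] the outer +7 inverts by subtracting 7, so sub: (x - 9)^2 = 25.
Step 3. [(x - 9)^2 = 25] √ both sides: 25 ≥ 0 gives two branches. So sqrt: x - 9 = 5 or -5.
Step 4. [x - 9 = 5 or -5] 9 comes off first (add 9) ⇒ sub: x = 14 or 4.

Answer: x ∈ {4, 14}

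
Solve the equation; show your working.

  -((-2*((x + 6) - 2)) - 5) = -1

Step 1. [-((-2*((x + 6) - 2)) - 5) = -1] leading − — multiply by −1, so neg: (-2*((x + 6) - 2)) - 5 = 1.
Step 2. [(-2*((x + 6) - 2)) - 5 = 1] the outer -5 inverts by adding 5, so sub: -2*((x + 6) - 2) = 6.
Step 3. [-2*((x + 6) - 2) = 6] leading coefficient -2: divide by -2. So div: (x + 6) - 2 = -3.
Step 4. [(x + 6) - 2 = -3] peel the -2: add 2 from each side ⇒ sub: x + 6 = -1.
Step 5. [x + 6 = -1] subtract 6: x sits inside (… + 6) ⇒ sub: x = -7.

Answer: x ∈ {-7}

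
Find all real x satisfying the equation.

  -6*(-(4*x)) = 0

Step 1. [-6*(-(4*x)) = 0] -6·(inner) — divide through by -6. So div: -(4*x) = 0.
Step 2. [-(4*x) = 0] flip signs both sides ⇒ neg: 4*x = 0.
Step 3. [4*x = 0] 4 out front; divide by 4, so div: x = 0.

Answer: x ∈ {0}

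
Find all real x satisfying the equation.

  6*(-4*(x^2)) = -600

Step 1. [6*(-4*(x^2)) = -600] 6 out front; divide by 6. So div: -4*(x^2) = -100.
Step 2. [-4*(x^2) = -100] leading coefficient -4: divide by -4. So div: x^2 = 25.
Step 3. [x^2 = 25] √ both sides: 25 ≥ 0 gives two branches. So sqrt: x = 5 or -5.

Answer: x ∈ {-5, 5}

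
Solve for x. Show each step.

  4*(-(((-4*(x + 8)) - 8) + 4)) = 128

Step 1. [4*(-(((-4*(x + 8)) - 8) + 4)) = 128] 4·(inner) — divide through by 4. So div: -(((-4*(x + 8)) - 8) + 4) = 32.
Step 2. [-(((-4*(x + 8)) - 8) + 4) = 32] LHS negated; negate both sides. So neg: ((-4*(x + 8)) - 8) + 4 = -32.
Step 3. [((-4*(x + 8)) - 8) + 4 = -32] peel the +4: subtract 4 from each side. So sub: (-4*(x + 8)) - 8 = -36.
Step 4. [(-4*(x + 8)) - 8 = -36] -4 | LHS and -4 | -36: pull -4 out, so factor: (x + 8) + 2 = 9.
Step 5. [(x + 8) + 2 = 9] +2 is outermost — subtract 2 both sides ⇒ sub: x + 8 = 7.
Step 6. [x + 8 = 7] subtract 8: x sits inside (… + 8) ⇒ sub: x = -1.

Answer: x ∈ {-1}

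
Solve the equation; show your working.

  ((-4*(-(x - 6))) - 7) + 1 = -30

Step 1. [((-4*(-(x - 6))) - 7) + 1 = -30] 1 comes off first (subtract 1). So sub: (-4*(-(x - 6))) - 7 = -31.
Step 2. [(-4*(-(x - 6))) - 7 = -31] the outer -7 inverts by adding 7, so sub: -4*(-(x - 6)) = -24.
Step 3. [-4*(-(x - 6)) = -24] -4·(inner) — divide through by -4 ⇒ div: -(x - 6) = 6.
Step 4. [-(x - 6) = 6] LHS negated; negate both sides ⇒ neg: x - 6 = -6.
Step 5. [x - 6 = -6] peel the -6: add 6 from each side, so sub: x = 0.

Answer: x ∈ {0}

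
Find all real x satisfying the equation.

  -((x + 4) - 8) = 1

Step 1. [-((x + 4) - 8) = 1] flip signs both sides. So neg: (x + 4) - 8 = -1.
Step 2. [(x + 4) - 8 = -1] 8 comes off first (add 8) ⇒ sub: x + 4 = 7.
Step 3. [x + 4 = 7] subtract 4: x sits inside (… + 4). So sub: x = 3.

Answer: x ∈ {3}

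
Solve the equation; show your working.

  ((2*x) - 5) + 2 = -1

Step 1. [((2*x) - 5) + 2 = -1] peel the +2: subtract 2 from each side ⇒ sub: (2*x) - 5 = -3.
Step 2. [(2*x) - 5 = -3] peel the -5: add 5 from each side, so sub: 2*x = 2.
Step 3. [2*x = 2] 2·(inner) — divide through by 2 ⇒ div: x = 1.

Answer: x ∈ {1}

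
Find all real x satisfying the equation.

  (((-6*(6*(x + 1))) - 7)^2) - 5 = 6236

Step 1. [(((-6*(6*(x + 1))) - 7)^2) - 5 = 6236] peel the -5: add 5 from each side, so sub: ((-6*(6*(x + 1))) - 7)^2 = 6241.
Step 2. [((-6*(6*(x + 1))) - 7)^2 = 6241] 6241 ≥ 0, LHS is (·)² — take ±√. So sqrt: (-6*(6*(x + 1))) - 7 = 79 or -79.
Step 3. [(-6*(6*(x + 1))) - 7 = 79 or -79] 7 comes off first (add 7), so sub: -6*(6*(x + 1)) = 86 or -72.
Step 4. [-6*(6*(x + 1)) = 86 or -72] -6·(inner) — divide through by -6, so div: 6*(x + 1) = -43/3 or 12.
Step 5. [6*(x + 1) = -43/3 or 12] 6·(inner) — divide through by 6, so div: x + 1 = -43/18 or 2.
Step 6. [x + 1 = -43/18 or 2] 1 comes off first (subtract 1). So sub: x = -61/18 or 1.

Answer: x ∈ {-61/18, 1}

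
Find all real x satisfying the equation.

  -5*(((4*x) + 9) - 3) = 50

Step 1. [-5*(((4*x) + 9) - 3) = 50] leading coefficient -5: divide by -5 ⇒ div: ((4*x) + 9) - 3 = -10.
Step 2. [((4*x) + 9) - 3 = -10] add 3: x sits inside (… - 3) ⇒ sub: (4*x) + 9 = -7.
Step 3. [(4*x) + 9 = -7] peel the +9: subtract 9 from each side ⇒ sub: 4*x = -16.
Step 4. [4*x = -16] divide by the outer 4 ⇒ div: x = -4.

Answer: x ∈ {-4}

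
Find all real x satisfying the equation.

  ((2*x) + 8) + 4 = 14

Step 1. [((2*x) + 8) + 4 = 14] 4 comes off first (subtract 4). So sub: (2*x) + 8 = 10.
Step 2. [(2*x) + 8 = 10] subtract 8: x sits inside (… + 8) ⇒ sub: 2*x = 2.
Step 3. [2*x = 2] 2·(inner) — divide through by 2. So div: x = 1.

Answer: x ∈ {1}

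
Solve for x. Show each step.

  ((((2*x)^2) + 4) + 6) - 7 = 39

Step 1. [((((2*x)^2) + 4) + 6) - 7 = 39] peel the -7: add 7 from each side. So sub: (((2*x)^2) + 4) + 6 = 46.
Step 2. [(((2*x)^2) + 4) + 6 = 46] +6 is outermost — subtract 6 both sides, so sub: ((2*x)^2) + 4 = 40.
Step 3. [((2*x)^2) + 4 = 40] 4 comes off first (subtract 4). So sub: (2*x)^2 = 36.
Step 4. [(2*x)^2 = 36] LHS squared, RHS 36 ≥ 0: apply √ (±). So sqrt: 2*x = 6 or -6.
Step 5. [2*x = 6 or -6] leading coefficient 2: divide by 2 ⇒ div: x = 3 or -3.

Answer: x ∈ {-3, 3}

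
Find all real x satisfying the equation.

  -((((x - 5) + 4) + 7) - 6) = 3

Step 1. [-((((x - 5) + 4) + 7) - 6) = 3] flip signs both sides ⇒ neg: (((x - 5) + 4) + 7) - 6 = -3.
Step 2. [(((x - 5) + 4) + 7) - 6 = -3] peel the -6: add 6 from each side, so sub: ((x - 5) + 4) + 7 = 3.
Step 3. [((x - 5) + 4) + 7 = 3] 7 comes off first (subtract 7) ⇒ sub: (x - 5) + 4 = -4.
Step 4. [(x - 5) + 4 = -4] peel the +4: subtract 4 from each side. So sub: x - 5 = -8.
Step 5. [x - 5 = -8] the outer -5 inverts by adding 5 ⇒ sub: x = -3.

Answer: x ∈ {-3}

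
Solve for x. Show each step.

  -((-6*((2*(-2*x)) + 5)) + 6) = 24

Step 1. [-((-6*((2*(-2*x)) + 5)) + 6) = 24] LHS negated; negate both sides ⇒ neg: (-6*((2*(-2*x)) + 5)) + 6 = -24.
Step 2. [(-6*((2*(-2*x)) + 5)) + 6 = -24] -6 | LHS and -6 | -24: pull -6 out ⇒ factor: ((2*(-2*x)) + 5) - 1 = 4.
Step 3. [((2*(-2*x)) + 5) - 1 = 4] the outer -1 inverts by adding 1, so sub: (2*(-2*x)) + 5 = 5.
Step 4. [(2*(-2*x)) + 5 = 5] +5 is outermost — subtract 5 both sides. So sub: 2*(-2*x) = 0.
Step 5. [2*(-2*x) = 0] 2·(inner) — divide through by 2, so div: -2*x = 0.
Step 6. [-2*x = 0] -2 out front; divide by -2. So div: x = 0.

Answer: x ∈ {0}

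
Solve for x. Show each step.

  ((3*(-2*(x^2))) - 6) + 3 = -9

Step 1. [((3*(-2*(x^2))) - 6) + 3 = -9] subtract 3: x sits inside (… + 3) ⇒ sub: (3*(-2*(x^2))) - 6 = -12.
Step 2. [(3*(-2*(x^2))) - 6 = -12] add 6: x sits inside (… - 6), so sub: 3*(-2*(x^2)) = -6.
Step 3. [3*(-2*(x^2)) = -6] 3·(inner) — divide through by 3 ⇒ div: -2*(x^2) = -2.
Step 4. [-2*(x^2) = -2] -2 out front; divide by -2, so div: x^2 = 1.
Step 5. [x^2 = 1] √ both sides: 1 ≥ 0 gives two branches, so sqrt: x = 1 or -1.

Answer: x ∈ {-1, 1}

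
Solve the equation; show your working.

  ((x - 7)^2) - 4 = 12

Step 1. [((x - 7)^2) - 4 = 12] 4 comes off first (add 4) ⇒ sub: (x - 7)^2 = 16.
Step 2. [(x - 7)^2 = 16] √ both sides: 16 ≥ 0 gives two branches ⇒ sqrt: x - 7 = 4 or -4.
Step 3. [x - 7 = 4 or -4] peel the -7: add 7 from each side ⇒ sub: x = 11 or 3.

Answer: x ∈ {3, 11}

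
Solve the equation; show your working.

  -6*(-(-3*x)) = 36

Step 1. [-6*(-(-3*x)) = 36] -6 out front; divide by -6. So div: -(-3*x) = -6.
Step 2. [-(-3*x) = -6] flip signs both sides ⇒ neg: -3*x = 6.
Step 3. [-3*x = 6] divide by the outer -3, so div: x = -2.

Answer: x ∈ {-2}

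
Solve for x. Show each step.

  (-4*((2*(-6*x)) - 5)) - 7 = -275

Step 1. [(-4*((2*(-6*x)) - 5)) - 7 = -275] -7 is outermost — add 7 both sides. So sub: -4*((2*(-6*x)) - 5) = -268.
Step 2. [-4*((2*(-6*x)) - 5) = -268] leading coefficient -4: divide by -4, so div: (2*(-6*x)) - 5 = 67.
Step 3. [(2*(-6*x)) - 5 = 67] peel the -5: add 5 from each side, so sub: 2*(-6*x) = 72.
Step 4. [2*(-6*x) = 72] divide by the outer 2 ⇒ div: -6*x = 36.
Step 5. [-6*x = 36] -6·(inner) — divide through by -6 ⇒ div: x = -6.

Answer: x ∈ {-6}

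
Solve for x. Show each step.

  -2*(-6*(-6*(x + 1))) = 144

Step 1. [-2*(-6*(-6*(x + 1))) = 144] leading coefficient -2: divide by -2, so div: -6*(-6*(x + 1)) = -72.
Step 2. [-6*(-6*(x + 1)) = -72] LHS = -6·(…); ÷-6 both sides ⇒ div: -6*(x + 1) = 12.
Step 3. [-6*(x + 1) = 12] -6·(inner) — divide through by -6 ⇒ div: x + 1 = -2.
Step 4. [x + 1 = -2] +1 is outermost — subtract 1 both sides. So sub: x = -3.

Answer: x ∈ {-3}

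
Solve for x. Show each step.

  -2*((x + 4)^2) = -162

Step 1. [-2*((x + 4)^2) = -162] LHS = -2·(…); ÷-2 both sides. So div: (x + 4)^2 = 81.
Step 2. [(x + 4)^2 = 81] 81 ≥ 0, LHS is (·)² — take ±√. So sqrt: x + 4 = 9 or -9.
Step 3. [x + 4 = 9 or -9] 4 comes off first (subtract 4) ⇒ sub: x = 5 or -13.

Answer: x ∈ {-13, 5}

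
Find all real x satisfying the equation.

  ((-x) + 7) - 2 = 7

Step 1. [((-x) + 7) - 2 = 7] peel the -2: add 2 from each side, so sub: (-x) + 7 = 9.
Step 2. [(-x) + 7 = 9] 7 comes off first (subtract 7) ⇒ sub: -x = 2.
Step 3. [-x = 2] LHS negated; negate both sides ⇒ neg: x = -2.

Answer: x ∈ {-2}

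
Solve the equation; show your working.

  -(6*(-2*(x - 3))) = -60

Step 1. [-(6*(-2*(x - 3))) = -60] flip signs both sides ⇒ neg: 6*(-2*(x - 3)) = 60.
Step 2. [6*(-2*(x - 3)) = 60] 6 out front; divide by 6 ⇒ div: -2*(x - 3) = 10.
Step 3. [-2*(x - 3) = 10] -2 out front; divide by -2 ⇒ div: x - 3 = -5.
Step 4. [x - 3 = -5] -3 is outermost — add 3 both sides ⇒ sub: x = -2.

Answer: x ∈ {-2}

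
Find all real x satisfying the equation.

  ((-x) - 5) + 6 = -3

Step 1. [((-x) - 5) + 6 = -3] +6 is outermost — subtract 6 both sides. So sub: (-x) - 5 = -9.
Step 2. [(-x) - 5 = -9] 5 comes off first (add 5). So sub: -x = -4.
Step 3. [-x = -4] flip signs both sides ⇒ neg: x = 4.

Answer: x ∈ {4}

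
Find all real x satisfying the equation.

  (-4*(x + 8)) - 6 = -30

Step 1. [(-4*(x + 8)) - 6 = -30] -6 is outermost — add 6 both sides, so sub: -4*(x + 8) = -24.
Step 2. [-4*(x + 8) = -24] leading coefficient -4: divide by -4, so div: x + 8 = 6.
Step 3. [x + 8 = 6] peel the +8: subtract 8 from each side. So sub: x = -2.

Answer: x ∈ {-2}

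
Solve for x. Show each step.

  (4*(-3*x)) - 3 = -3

Step 1. [(4*(-3*x)) - 3 = -3] -3 is outermost — add 3 both sides, so sub: 4*(-3*x) = 0.
Step 2. [4*(-3*x) = 0] LHS = 4·(…); ÷4 both sides. So div: -3*x = 0.
Step 3. [-3*x = 0] divide by the outer -3, so div: x = 0.

Answer: x ∈ {0}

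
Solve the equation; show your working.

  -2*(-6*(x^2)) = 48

Step 1. [-2*(-6*(x^2)) = 48] leading coefficient -2: divide by -2, so div: -6*(x^2) = -24.
Step 2. [-6*(x^2) = -24] LHS = -6·(…); ÷-6 both sides. So div: x^2 = 4.
Step 3. [x^2 = 4] √ both sides: 4 ≥ 0 gives two branches. So sqrt: x = 2 or -2.

Answer: x ∈ {-2, 2}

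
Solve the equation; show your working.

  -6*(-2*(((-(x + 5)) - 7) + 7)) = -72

Step 1. [-6*(-2*(((-(x + 5)) - 7) + 7)) = -72] leading coefficient -6: divide by -6, so div: -2*(((-(x + 5)) - 7) + 7) = 12.
Step 2. [-2*(((-(x + 5)) - 7) + 7) = 12] LHS = -2·(…); ÷-2 both sides. So div: ((-(x + 5)) - 7) + 7 = -6.
Step 3. [((-(x + 5)) - 7) + 7 = -6] 7 comes off first (subtract 7) ⇒ sub: (-(x + 5)) - 7 = -13.
Step 4. [(-(x + 5)) - 7 = -13] peel the -7: add 7 from each side, so sub: -(x + 5) = -6.
Step 5. [-(x + 5) = -6] LHS negated; negate both sides ⇒ neg: x + 5 = 6.
Step 6. [x + 5 = 6] the outer +5 inverts by subtracting 5. So sub: x = 1.

Answer: x ∈ {1}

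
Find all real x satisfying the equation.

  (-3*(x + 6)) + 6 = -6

Step 1. [(-3*(x + 6)) + 6 = -6] -3 divides every term; factor it out, so factor: (x + 6) - 2 = 2.
Step 2. [(x + 6) - 2 = 2] 2 comes off first (add 2) ⇒ sub: x + 6 = 4.
Step 3. [x + 6 = 4] subtract 6: x sits inside (… + 6). So sub: x = -2.

Answer: x ∈ {-2}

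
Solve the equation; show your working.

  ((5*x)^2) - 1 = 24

Step 1. [((5*x)^2) - 1 = 24] the outer -1 inverts by adding 1, so sub: (5*x)^2 = 25.
Step 2. [(5*x)^2 = 25] √ both sides: 25 ≥ 0 gives two branches ⇒ sqrt: 5*x = 5 or -5.
Step 3. [5*x = 5 or -5] divide by the outer 5. So div: x = 1 or -1.

Answer: x ∈ {-1, 1}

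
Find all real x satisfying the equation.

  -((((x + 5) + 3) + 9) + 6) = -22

Step 1. [-((((x + 5) + 3) + 9) + 6) = -22] flip signs both sides ⇒ neg: (((x + 5) + 3) + 9) + 6 = 22.
Step 2. [(((x + 5) + 3) + 9) + 6 = 22] subtract 6: x sits inside (… + 6), so sub: ((x + 5) + 3) + 9 = 16.
Step 3. [((x + 5) + 3) + 9 = 16] +9 is outermost — subtract 9 both sides. So sub: (x + 5) + 3 = 7.
Step 4. [(x + 5) + 3 = 7] the outer +3 inverts by subtracting 3 ⇒ sub: x + 5 = 4.
Step 5. [x + 5 = 4] the outer +5 inverts by subtracting 5, so sub: x = -1.

Answer: x ∈ {-1}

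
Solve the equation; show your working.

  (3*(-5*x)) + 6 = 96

Step 1. [(3*(-5*x)) + 6 = 96] the outer +6 inverts by subtracting 6. So sub: 3*(-5*x) = 90.
Step 2. [3*(-5*x) = 90] 3 out front; divide by 3. So div: -5*x = 30.
Step 3. [-5*x = 30] -5·(inner) — divide through by -5 ⇒ div: x = -6.

Answer: x ∈ {-6}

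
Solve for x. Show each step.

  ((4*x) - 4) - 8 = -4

Step 1. [((4*x) - 4) - 8 = -4] -8 is outermost — add 8 both sides ⇒ sub: (4*x) - 4 = 4.
Step 2. [(4*x) - 4 = 4] common factor 4 (LHS and 4) — divide through. So factor: x - 1 = 1.
Step 3. [x - 1 = 1] 1 comes off first (add 1) ⇒ sub: x = 2.

Answer: x ∈ {2}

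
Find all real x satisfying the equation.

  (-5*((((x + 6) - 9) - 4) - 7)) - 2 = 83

Step 1. [(-5*((((x + 6) - 9) - 4) - 7)) - 2 = 83] the outer -2 inverts by adding 2 ⇒ sub: -5*((((x + 6) - 9) - 4) - 7) = 85.
Step 2. [-5*((((x + 6) - 9) - 4) - 7) = 85] LHS = -5·(…); ÷-5 both sides. So div: (((x + 6) - 9) - 4) - 7 = -17.
Step 3. [(((x + 6) - 9) - 4) - 7 = -17] add 7: x sits inside (… - 7). So sub: ((x + 6) - 9) - 4 = -10.
Step 4. [((x + 6) - 9) - 4 = -10] add 4: x sits inside (… - 4) ⇒ sub: (x + 6) - 9 = -6.
Step 5. [(x + 6) - 9 = -6] add 9: x sits inside (… - 9) ⇒ sub: x + 6 = 3.
Step 6. [x + 6 = 3] 6 comes off first (subtract 6). So sub: x = -3.

Answer: x ∈ {-3}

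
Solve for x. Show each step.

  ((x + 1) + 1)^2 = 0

Step 1. [((x + 1) + 1)^2 = 0] 0 ≥ 0, LHS is (·)² — take ±√. So sqrt: (x + 1) + 1 = 0.
Step 2. [(x + 1) + 1 = 0] +1 is outermost — subtract 1 both sides, so sub: x + 1 = -1.
Step 3. [x + 1 = -1] +1 is outermost — subtract 1 both sides ⇒ sub: x = -2.

Answer: x ∈ {-2}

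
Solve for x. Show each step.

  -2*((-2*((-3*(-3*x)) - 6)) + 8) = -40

Step 1. [-2*((-2*((-3*(-3*x)) - 6)) + 8) = -40] -2 out front; divide by -2. So div: (-2*((-3*(-3*x)) - 6)) + 8 = 20.
Step 2. [(-2*((-3*(-3*x)) - 6)) + 8 = 20] subtract 8: x sits inside (… + 8). So sub: -2*((-3*(-3*x)) - 6) = 12.
Step 3. [-2*((-3*(-3*x)) - 6) = 12] LHS = -2·(…); ÷-2 both sides ⇒ div: (-3*(-3*x)) - 6 = -6.
Step 4. [(-3*(-3*x)) - 6 = -6] add 6: x sits inside (… - 6). So sub: -3*(-3*x) = 0.
Step 5. [-3*(-3*x) = 0] LHS = -3·(…); ÷-3 both sides. So div: -3*x = 0.
Step 6. [-3*x = 0] divide by the outer -3. So div: x = 0.

Answer: x ∈ {0}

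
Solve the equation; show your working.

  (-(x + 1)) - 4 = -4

Step 1. [(-(x + 1)) - 4 = -4] add 4: x sits inside (… - 4) ⇒ sub: -(x + 1) = 0.
Step 2. [-(x + 1) = 0] flip signs both sides, so neg: x + 1 = 0.
Step 3. [x + 1 = 0] peel the +1: subtract 1 from each side, so sub: x = -1.

Answer: x ∈ {-1}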